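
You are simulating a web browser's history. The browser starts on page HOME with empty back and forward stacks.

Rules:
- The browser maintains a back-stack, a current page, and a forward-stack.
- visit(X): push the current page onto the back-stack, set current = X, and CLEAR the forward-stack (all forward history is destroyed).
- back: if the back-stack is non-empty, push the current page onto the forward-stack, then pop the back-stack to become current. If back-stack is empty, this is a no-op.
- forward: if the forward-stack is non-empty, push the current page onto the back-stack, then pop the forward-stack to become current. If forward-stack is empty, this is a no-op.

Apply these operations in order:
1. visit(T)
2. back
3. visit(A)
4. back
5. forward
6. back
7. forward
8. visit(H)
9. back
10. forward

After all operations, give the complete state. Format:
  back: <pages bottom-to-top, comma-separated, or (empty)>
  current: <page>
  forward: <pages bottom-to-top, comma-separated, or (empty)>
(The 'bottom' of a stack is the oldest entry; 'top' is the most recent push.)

After 1 (visit(T)): cur=T back=1 fwd=0
After 2 (back): cur=HOME back=0 fwd=1
After 3 (visit(A)): cur=A back=1 fwd=0
After 4 (back): cur=HOME back=0 fwd=1
After 5 (forward): cur=A back=1 fwd=0
After 6 (back): cur=HOME back=0 fwd=1
After 7 (forward): cur=A back=1 fwd=0
After 8 (visit(H)): cur=H back=2 fwd=0
After 9 (back): cur=A back=1 fwd=1
After 10 (forward): cur=H back=2 fwd=0

Answer: back: HOME,A
current: H
forward: (empty)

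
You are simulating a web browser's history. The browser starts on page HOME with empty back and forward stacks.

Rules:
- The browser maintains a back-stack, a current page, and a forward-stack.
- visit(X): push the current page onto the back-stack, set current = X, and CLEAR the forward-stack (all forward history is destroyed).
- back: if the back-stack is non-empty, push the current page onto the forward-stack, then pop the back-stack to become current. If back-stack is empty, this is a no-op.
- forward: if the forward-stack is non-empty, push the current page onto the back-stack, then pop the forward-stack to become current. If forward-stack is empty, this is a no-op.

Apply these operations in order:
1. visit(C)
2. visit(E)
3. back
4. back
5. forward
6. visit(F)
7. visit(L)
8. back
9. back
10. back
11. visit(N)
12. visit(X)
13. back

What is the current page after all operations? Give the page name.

Answer: N

Derivation:
After 1 (visit(C)): cur=C back=1 fwd=0
After 2 (visit(E)): cur=E back=2 fwd=0
After 3 (back): cur=C back=1 fwd=1
After 4 (back): cur=HOME back=0 fwd=2
After 5 (forward): cur=C back=1 fwd=1
After 6 (visit(F)): cur=F back=2 fwd=0
After 7 (visit(L)): cur=L back=3 fwd=0
After 8 (back): cur=F back=2 fwd=1
After 9 (back): cur=C back=1 fwd=2
After 10 (back): cur=HOME back=0 fwd=3
After 11 (visit(N)): cur=N back=1 fwd=0
After 12 (visit(X)): cur=X back=2 fwd=0
After 13 (back): cur=N back=1 fwd=1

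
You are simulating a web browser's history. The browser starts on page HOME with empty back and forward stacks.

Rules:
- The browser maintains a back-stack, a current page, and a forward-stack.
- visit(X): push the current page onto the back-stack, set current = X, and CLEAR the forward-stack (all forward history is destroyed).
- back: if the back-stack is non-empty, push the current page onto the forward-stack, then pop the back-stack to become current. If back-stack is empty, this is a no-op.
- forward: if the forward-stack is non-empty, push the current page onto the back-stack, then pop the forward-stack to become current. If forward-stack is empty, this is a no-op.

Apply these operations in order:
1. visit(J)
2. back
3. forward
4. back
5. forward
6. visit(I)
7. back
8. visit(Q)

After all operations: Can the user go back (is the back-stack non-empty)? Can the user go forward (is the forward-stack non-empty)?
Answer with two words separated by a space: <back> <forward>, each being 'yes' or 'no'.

Answer: yes no

Derivation:
After 1 (visit(J)): cur=J back=1 fwd=0
After 2 (back): cur=HOME back=0 fwd=1
After 3 (forward): cur=J back=1 fwd=0
After 4 (back): cur=HOME back=0 fwd=1
After 5 (forward): cur=J back=1 fwd=0
After 6 (visit(I)): cur=I back=2 fwd=0
After 7 (back): cur=J back=1 fwd=1
After 8 (visit(Q)): cur=Q back=2 fwd=0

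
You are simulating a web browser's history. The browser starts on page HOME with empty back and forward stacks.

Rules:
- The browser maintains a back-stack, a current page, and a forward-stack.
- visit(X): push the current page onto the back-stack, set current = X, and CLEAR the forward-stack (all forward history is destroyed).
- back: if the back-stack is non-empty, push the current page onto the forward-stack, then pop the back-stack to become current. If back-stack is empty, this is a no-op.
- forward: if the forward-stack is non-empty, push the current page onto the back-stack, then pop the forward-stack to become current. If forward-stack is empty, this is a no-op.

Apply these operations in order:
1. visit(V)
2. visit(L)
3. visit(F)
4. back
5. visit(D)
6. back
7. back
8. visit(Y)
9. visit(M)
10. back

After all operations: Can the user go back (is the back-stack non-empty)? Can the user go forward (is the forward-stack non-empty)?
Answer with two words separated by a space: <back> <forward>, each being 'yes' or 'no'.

Answer: yes yes

Derivation:
After 1 (visit(V)): cur=V back=1 fwd=0
After 2 (visit(L)): cur=L back=2 fwd=0
After 3 (visit(F)): cur=F back=3 fwd=0
After 4 (back): cur=L back=2 fwd=1
After 5 (visit(D)): cur=D back=3 fwd=0
After 6 (back): cur=L back=2 fwd=1
After 7 (back): cur=V back=1 fwd=2
After 8 (visit(Y)): cur=Y back=2 fwd=0
After 9 (visit(M)): cur=M back=3 fwd=0
After 10 (back): cur=Y back=2 fwd=1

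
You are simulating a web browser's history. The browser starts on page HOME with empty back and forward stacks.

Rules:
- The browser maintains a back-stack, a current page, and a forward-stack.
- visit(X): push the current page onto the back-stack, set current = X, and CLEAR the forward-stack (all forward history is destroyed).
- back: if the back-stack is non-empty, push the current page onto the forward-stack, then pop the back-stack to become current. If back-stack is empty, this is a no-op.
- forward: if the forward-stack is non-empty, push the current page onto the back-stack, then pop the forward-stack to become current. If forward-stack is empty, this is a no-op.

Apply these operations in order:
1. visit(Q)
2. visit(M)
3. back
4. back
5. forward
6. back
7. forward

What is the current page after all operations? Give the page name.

Answer: Q

Derivation:
After 1 (visit(Q)): cur=Q back=1 fwd=0
After 2 (visit(M)): cur=M back=2 fwd=0
After 3 (back): cur=Q back=1 fwd=1
After 4 (back): cur=HOME back=0 fwd=2
After 5 (forward): cur=Q back=1 fwd=1
After 6 (back): cur=HOME back=0 fwd=2
After 7 (forward): cur=Q back=1 fwd=1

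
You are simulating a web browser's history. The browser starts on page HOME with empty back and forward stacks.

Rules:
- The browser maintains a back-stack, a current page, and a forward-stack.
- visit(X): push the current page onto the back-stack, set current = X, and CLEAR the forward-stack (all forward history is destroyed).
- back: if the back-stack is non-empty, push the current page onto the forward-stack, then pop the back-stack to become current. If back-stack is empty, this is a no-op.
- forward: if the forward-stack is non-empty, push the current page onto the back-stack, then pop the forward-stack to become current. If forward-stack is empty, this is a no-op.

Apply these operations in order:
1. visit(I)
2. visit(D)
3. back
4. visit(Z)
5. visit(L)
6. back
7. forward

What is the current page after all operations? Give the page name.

After 1 (visit(I)): cur=I back=1 fwd=0
After 2 (visit(D)): cur=D back=2 fwd=0
After 3 (back): cur=I back=1 fwd=1
After 4 (visit(Z)): cur=Z back=2 fwd=0
After 5 (visit(L)): cur=L back=3 fwd=0
After 6 (back): cur=Z back=2 fwd=1
After 7 (forward): cur=L back=3 fwd=0

Answer: L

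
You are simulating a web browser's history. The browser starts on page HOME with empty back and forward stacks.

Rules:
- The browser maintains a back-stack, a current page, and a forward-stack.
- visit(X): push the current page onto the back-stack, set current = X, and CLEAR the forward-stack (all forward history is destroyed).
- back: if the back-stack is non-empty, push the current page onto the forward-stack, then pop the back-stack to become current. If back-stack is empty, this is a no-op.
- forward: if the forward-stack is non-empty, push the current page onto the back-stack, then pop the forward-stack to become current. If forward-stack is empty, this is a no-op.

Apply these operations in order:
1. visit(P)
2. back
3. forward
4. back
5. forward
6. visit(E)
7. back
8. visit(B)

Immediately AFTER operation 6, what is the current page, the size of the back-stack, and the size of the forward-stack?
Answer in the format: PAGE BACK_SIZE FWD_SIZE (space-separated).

After 1 (visit(P)): cur=P back=1 fwd=0
After 2 (back): cur=HOME back=0 fwd=1
After 3 (forward): cur=P back=1 fwd=0
After 4 (back): cur=HOME back=0 fwd=1
After 5 (forward): cur=P back=1 fwd=0
After 6 (visit(E)): cur=E back=2 fwd=0

E 2 0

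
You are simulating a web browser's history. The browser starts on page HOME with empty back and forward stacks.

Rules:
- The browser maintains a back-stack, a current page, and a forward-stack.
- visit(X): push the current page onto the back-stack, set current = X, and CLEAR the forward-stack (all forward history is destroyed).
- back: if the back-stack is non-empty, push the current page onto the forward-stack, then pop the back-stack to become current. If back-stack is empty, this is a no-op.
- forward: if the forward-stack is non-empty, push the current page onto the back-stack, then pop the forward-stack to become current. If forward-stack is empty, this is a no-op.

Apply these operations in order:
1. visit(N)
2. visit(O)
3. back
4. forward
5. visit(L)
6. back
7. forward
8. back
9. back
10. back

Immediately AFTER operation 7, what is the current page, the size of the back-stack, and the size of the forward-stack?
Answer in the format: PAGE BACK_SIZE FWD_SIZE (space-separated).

After 1 (visit(N)): cur=N back=1 fwd=0
After 2 (visit(O)): cur=O back=2 fwd=0
After 3 (back): cur=N back=1 fwd=1
After 4 (forward): cur=O back=2 fwd=0
After 5 (visit(L)): cur=L back=3 fwd=0
After 6 (back): cur=O back=2 fwd=1
After 7 (forward): cur=L back=3 fwd=0

L 3 0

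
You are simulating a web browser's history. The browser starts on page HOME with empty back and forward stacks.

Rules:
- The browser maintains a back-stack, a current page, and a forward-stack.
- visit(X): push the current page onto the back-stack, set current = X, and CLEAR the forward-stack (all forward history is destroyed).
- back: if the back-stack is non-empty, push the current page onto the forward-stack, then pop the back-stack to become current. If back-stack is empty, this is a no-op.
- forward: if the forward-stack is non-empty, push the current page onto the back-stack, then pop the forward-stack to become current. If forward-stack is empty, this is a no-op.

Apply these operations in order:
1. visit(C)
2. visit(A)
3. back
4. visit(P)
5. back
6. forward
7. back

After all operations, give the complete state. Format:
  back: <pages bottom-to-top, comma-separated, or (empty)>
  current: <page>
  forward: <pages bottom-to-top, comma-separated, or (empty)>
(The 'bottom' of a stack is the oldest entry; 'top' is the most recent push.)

After 1 (visit(C)): cur=C back=1 fwd=0
After 2 (visit(A)): cur=A back=2 fwd=0
After 3 (back): cur=C back=1 fwd=1
After 4 (visit(P)): cur=P back=2 fwd=0
After 5 (back): cur=C back=1 fwd=1
After 6 (forward): cur=P back=2 fwd=0
After 7 (back): cur=C back=1 fwd=1

Answer: back: HOME
current: C
forward: P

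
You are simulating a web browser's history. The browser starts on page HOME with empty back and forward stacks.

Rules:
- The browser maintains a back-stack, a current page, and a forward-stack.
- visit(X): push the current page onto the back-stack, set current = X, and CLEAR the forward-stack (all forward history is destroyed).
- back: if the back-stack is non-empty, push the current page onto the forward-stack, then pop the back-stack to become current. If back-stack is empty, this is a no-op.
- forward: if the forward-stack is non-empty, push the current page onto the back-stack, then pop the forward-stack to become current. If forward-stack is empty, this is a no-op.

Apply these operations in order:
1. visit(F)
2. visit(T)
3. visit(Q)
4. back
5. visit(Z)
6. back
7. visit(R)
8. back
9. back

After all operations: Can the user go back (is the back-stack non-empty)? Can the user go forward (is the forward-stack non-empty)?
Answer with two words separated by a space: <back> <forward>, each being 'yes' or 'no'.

After 1 (visit(F)): cur=F back=1 fwd=0
After 2 (visit(T)): cur=T back=2 fwd=0
After 3 (visit(Q)): cur=Q back=3 fwd=0
After 4 (back): cur=T back=2 fwd=1
After 5 (visit(Z)): cur=Z back=3 fwd=0
After 6 (back): cur=T back=2 fwd=1
After 7 (visit(R)): cur=R back=3 fwd=0
After 8 (back): cur=T back=2 fwd=1
After 9 (back): cur=F back=1 fwd=2

Answer: yes yes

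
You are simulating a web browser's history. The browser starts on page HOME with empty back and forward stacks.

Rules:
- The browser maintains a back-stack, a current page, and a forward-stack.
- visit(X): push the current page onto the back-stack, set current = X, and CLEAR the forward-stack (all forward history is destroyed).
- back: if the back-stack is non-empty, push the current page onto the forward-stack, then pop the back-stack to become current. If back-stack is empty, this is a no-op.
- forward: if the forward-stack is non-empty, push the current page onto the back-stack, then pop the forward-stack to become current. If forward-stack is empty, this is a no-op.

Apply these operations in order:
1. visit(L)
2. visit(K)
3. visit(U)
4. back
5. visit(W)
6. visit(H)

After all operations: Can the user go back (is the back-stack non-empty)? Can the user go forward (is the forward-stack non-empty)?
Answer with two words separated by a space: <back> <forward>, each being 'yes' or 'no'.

Answer: yes no

Derivation:
After 1 (visit(L)): cur=L back=1 fwd=0
After 2 (visit(K)): cur=K back=2 fwd=0
After 3 (visit(U)): cur=U back=3 fwd=0
After 4 (back): cur=K back=2 fwd=1
After 5 (visit(W)): cur=W back=3 fwd=0
After 6 (visit(H)): cur=H back=4 fwd=0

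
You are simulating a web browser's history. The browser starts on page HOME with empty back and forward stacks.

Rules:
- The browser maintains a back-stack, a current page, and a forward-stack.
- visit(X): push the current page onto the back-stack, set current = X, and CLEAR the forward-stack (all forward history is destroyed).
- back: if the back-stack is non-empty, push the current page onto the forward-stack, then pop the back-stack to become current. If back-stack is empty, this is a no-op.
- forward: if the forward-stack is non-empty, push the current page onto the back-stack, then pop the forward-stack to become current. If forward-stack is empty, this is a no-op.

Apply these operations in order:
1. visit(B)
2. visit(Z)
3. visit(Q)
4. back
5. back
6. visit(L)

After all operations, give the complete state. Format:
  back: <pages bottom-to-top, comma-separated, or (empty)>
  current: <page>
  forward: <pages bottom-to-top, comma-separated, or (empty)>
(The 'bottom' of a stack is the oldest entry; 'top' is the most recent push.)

Answer: back: HOME,B
current: L
forward: (empty)

Derivation:
After 1 (visit(B)): cur=B back=1 fwd=0
After 2 (visit(Z)): cur=Z back=2 fwd=0
After 3 (visit(Q)): cur=Q back=3 fwd=0
After 4 (back): cur=Z back=2 fwd=1
After 5 (back): cur=B back=1 fwd=2
After 6 (visit(L)): cur=L back=2 fwd=0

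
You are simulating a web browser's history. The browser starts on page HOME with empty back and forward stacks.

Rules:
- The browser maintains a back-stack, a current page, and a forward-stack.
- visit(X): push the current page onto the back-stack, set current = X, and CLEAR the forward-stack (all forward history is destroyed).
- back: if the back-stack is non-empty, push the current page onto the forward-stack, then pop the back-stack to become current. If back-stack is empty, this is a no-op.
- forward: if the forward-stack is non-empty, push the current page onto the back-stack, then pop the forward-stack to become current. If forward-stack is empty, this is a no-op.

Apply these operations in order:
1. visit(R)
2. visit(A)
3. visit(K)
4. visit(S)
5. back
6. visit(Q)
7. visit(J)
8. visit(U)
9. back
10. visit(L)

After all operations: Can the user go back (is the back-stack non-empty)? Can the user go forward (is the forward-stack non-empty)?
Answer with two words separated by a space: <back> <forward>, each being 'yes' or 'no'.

After 1 (visit(R)): cur=R back=1 fwd=0
After 2 (visit(A)): cur=A back=2 fwd=0
After 3 (visit(K)): cur=K back=3 fwd=0
After 4 (visit(S)): cur=S back=4 fwd=0
After 5 (back): cur=K back=3 fwd=1
After 6 (visit(Q)): cur=Q back=4 fwd=0
After 7 (visit(J)): cur=J back=5 fwd=0
After 8 (visit(U)): cur=U back=6 fwd=0
After 9 (back): cur=J back=5 fwd=1
After 10 (visit(L)): cur=L back=6 fwd=0

Answer: yes no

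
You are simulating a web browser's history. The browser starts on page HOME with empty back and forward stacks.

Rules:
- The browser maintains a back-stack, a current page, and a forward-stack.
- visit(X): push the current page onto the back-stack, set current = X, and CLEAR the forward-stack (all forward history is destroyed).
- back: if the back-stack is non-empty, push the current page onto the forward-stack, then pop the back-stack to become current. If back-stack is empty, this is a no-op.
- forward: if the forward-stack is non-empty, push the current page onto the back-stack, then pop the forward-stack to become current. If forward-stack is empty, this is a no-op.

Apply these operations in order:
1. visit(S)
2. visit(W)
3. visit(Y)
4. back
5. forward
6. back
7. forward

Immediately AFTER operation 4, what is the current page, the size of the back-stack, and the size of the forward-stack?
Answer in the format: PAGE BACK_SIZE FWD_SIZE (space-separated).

After 1 (visit(S)): cur=S back=1 fwd=0
After 2 (visit(W)): cur=W back=2 fwd=0
After 3 (visit(Y)): cur=Y back=3 fwd=0
After 4 (back): cur=W back=2 fwd=1

W 2 1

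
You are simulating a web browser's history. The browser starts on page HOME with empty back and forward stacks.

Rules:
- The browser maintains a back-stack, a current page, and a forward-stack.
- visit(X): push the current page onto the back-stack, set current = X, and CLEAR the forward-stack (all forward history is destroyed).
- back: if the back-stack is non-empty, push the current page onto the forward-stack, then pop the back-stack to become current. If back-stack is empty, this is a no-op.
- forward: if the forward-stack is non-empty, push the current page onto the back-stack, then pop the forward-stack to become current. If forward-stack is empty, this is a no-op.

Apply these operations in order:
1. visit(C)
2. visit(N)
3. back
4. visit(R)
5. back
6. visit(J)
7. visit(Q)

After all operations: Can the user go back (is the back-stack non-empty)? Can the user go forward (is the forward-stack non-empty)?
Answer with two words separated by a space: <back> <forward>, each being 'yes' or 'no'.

After 1 (visit(C)): cur=C back=1 fwd=0
After 2 (visit(N)): cur=N back=2 fwd=0
After 3 (back): cur=C back=1 fwd=1
After 4 (visit(R)): cur=R back=2 fwd=0
After 5 (back): cur=C back=1 fwd=1
After 6 (visit(J)): cur=J back=2 fwd=0
After 7 (visit(Q)): cur=Q back=3 fwd=0

Answer: yes no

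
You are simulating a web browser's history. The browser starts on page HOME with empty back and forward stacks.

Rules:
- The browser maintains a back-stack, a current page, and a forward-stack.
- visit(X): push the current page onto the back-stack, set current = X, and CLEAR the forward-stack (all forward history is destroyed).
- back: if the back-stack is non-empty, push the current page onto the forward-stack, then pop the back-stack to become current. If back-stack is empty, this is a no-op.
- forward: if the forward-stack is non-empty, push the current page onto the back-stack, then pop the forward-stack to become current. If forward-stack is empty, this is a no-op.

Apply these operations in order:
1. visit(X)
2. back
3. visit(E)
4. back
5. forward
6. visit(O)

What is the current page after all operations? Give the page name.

Answer: O

Derivation:
After 1 (visit(X)): cur=X back=1 fwd=0
After 2 (back): cur=HOME back=0 fwd=1
After 3 (visit(E)): cur=E back=1 fwd=0
After 4 (back): cur=HOME back=0 fwd=1
After 5 (forward): cur=E back=1 fwd=0
After 6 (visit(O)): cur=O back=2 fwd=0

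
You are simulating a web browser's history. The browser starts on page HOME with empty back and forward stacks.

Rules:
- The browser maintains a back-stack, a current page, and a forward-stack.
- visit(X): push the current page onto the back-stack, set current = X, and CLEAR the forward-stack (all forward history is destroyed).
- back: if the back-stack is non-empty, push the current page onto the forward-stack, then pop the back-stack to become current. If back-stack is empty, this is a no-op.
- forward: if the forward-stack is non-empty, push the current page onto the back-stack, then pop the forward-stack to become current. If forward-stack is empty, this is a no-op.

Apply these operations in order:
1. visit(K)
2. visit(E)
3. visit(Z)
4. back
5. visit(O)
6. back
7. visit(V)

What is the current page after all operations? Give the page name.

After 1 (visit(K)): cur=K back=1 fwd=0
After 2 (visit(E)): cur=E back=2 fwd=0
After 3 (visit(Z)): cur=Z back=3 fwd=0
After 4 (back): cur=E back=2 fwd=1
After 5 (visit(O)): cur=O back=3 fwd=0
After 6 (back): cur=E back=2 fwd=1
After 7 (visit(V)): cur=V back=3 fwd=0

Answer: V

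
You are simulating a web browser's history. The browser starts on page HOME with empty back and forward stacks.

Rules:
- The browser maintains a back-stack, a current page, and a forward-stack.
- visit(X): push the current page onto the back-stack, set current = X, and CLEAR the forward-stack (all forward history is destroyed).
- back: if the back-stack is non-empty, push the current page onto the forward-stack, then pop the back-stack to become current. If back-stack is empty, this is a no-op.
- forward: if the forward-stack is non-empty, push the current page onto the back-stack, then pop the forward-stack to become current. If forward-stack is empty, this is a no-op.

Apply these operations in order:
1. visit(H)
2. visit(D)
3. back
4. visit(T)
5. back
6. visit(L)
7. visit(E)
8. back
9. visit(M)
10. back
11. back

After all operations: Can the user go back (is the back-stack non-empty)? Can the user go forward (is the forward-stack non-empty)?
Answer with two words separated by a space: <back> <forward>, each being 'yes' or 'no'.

After 1 (visit(H)): cur=H back=1 fwd=0
After 2 (visit(D)): cur=D back=2 fwd=0
After 3 (back): cur=H back=1 fwd=1
After 4 (visit(T)): cur=T back=2 fwd=0
After 5 (back): cur=H back=1 fwd=1
After 6 (visit(L)): cur=L back=2 fwd=0
After 7 (visit(E)): cur=E back=3 fwd=0
After 8 (back): cur=L back=2 fwd=1
After 9 (visit(M)): cur=M back=3 fwd=0
After 10 (back): cur=L back=2 fwd=1
After 11 (back): cur=H back=1 fwd=2

Answer: yes yes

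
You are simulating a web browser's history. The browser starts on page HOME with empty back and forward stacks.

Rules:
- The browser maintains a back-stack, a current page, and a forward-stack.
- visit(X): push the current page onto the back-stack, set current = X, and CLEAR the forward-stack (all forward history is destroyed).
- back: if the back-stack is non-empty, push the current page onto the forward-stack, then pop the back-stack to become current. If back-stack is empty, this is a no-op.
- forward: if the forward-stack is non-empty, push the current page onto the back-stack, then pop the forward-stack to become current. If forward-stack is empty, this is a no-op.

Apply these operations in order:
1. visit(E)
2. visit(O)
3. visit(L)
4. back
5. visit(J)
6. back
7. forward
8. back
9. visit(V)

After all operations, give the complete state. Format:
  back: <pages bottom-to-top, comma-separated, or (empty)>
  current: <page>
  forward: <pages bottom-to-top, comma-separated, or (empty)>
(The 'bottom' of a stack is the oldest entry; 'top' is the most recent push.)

Answer: back: HOME,E,O
current: V
forward: (empty)

Derivation:
After 1 (visit(E)): cur=E back=1 fwd=0
After 2 (visit(O)): cur=O back=2 fwd=0
After 3 (visit(L)): cur=L back=3 fwd=0
After 4 (back): cur=O back=2 fwd=1
After 5 (visit(J)): cur=J back=3 fwd=0
After 6 (back): cur=O back=2 fwd=1
After 7 (forward): cur=J back=3 fwd=0
After 8 (back): cur=O back=2 fwd=1
After 9 (visit(V)): cur=V back=3 fwd=0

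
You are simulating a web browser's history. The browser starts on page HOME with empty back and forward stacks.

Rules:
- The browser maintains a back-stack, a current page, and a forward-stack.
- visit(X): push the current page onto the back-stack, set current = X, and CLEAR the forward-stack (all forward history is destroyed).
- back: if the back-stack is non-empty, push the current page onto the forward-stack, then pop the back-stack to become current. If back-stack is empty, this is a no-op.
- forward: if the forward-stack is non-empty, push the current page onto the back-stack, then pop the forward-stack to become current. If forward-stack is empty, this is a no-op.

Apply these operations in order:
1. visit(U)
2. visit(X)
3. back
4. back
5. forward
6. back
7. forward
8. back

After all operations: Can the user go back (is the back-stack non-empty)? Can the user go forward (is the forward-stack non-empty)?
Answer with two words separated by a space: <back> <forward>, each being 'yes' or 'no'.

After 1 (visit(U)): cur=U back=1 fwd=0
After 2 (visit(X)): cur=X back=2 fwd=0
After 3 (back): cur=U back=1 fwd=1
After 4 (back): cur=HOME back=0 fwd=2
After 5 (forward): cur=U back=1 fwd=1
After 6 (back): cur=HOME back=0 fwd=2
After 7 (forward): cur=U back=1 fwd=1
After 8 (back): cur=HOME back=0 fwd=2

Answer: no yes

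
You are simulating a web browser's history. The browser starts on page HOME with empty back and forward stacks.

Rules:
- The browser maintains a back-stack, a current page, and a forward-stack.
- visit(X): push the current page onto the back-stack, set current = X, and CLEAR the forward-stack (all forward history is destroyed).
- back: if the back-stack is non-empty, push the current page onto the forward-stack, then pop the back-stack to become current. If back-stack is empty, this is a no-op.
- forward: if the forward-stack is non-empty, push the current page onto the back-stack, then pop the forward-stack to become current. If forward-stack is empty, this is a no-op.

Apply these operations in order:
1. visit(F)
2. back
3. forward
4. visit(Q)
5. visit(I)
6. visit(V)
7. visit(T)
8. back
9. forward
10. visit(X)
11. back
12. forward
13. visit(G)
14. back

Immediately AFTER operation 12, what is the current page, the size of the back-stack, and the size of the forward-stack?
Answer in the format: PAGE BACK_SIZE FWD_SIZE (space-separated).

After 1 (visit(F)): cur=F back=1 fwd=0
After 2 (back): cur=HOME back=0 fwd=1
After 3 (forward): cur=F back=1 fwd=0
After 4 (visit(Q)): cur=Q back=2 fwd=0
After 5 (visit(I)): cur=I back=3 fwd=0
After 6 (visit(V)): cur=V back=4 fwd=0
After 7 (visit(T)): cur=T back=5 fwd=0
After 8 (back): cur=V back=4 fwd=1
After 9 (forward): cur=T back=5 fwd=0
After 10 (visit(X)): cur=X back=6 fwd=0
After 11 (back): cur=T back=5 fwd=1
After 12 (forward): cur=X back=6 fwd=0

X 6 0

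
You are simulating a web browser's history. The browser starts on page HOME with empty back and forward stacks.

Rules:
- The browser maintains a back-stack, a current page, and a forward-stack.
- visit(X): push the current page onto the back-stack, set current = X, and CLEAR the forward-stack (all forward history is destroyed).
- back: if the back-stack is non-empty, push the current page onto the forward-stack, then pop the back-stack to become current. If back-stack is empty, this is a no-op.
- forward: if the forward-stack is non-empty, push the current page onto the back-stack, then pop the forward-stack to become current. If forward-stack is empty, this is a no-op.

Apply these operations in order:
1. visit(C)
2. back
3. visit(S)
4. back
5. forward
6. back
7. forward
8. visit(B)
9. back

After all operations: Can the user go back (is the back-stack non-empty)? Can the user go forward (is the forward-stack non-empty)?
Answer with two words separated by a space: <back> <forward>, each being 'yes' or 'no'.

After 1 (visit(C)): cur=C back=1 fwd=0
After 2 (back): cur=HOME back=0 fwd=1
After 3 (visit(S)): cur=S back=1 fwd=0
After 4 (back): cur=HOME back=0 fwd=1
After 5 (forward): cur=S back=1 fwd=0
After 6 (back): cur=HOME back=0 fwd=1
After 7 (forward): cur=S back=1 fwd=0
After 8 (visit(B)): cur=B back=2 fwd=0
After 9 (back): cur=S back=1 fwd=1

Answer: yes yes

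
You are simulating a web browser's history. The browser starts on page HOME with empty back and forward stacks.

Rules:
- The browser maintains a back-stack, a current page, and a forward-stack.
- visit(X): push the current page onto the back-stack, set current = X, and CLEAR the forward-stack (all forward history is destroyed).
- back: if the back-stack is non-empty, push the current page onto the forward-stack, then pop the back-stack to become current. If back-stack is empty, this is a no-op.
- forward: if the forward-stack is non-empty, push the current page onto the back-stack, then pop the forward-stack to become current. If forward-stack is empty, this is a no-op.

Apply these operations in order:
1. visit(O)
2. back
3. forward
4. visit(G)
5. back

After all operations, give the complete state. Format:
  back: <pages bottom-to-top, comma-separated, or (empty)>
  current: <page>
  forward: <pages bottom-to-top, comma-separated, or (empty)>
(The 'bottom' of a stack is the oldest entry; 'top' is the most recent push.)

Answer: back: HOME
current: O
forward: G

Derivation:
After 1 (visit(O)): cur=O back=1 fwd=0
After 2 (back): cur=HOME back=0 fwd=1
After 3 (forward): cur=O back=1 fwd=0
After 4 (visit(G)): cur=G back=2 fwd=0
After 5 (back): cur=O back=1 fwd=1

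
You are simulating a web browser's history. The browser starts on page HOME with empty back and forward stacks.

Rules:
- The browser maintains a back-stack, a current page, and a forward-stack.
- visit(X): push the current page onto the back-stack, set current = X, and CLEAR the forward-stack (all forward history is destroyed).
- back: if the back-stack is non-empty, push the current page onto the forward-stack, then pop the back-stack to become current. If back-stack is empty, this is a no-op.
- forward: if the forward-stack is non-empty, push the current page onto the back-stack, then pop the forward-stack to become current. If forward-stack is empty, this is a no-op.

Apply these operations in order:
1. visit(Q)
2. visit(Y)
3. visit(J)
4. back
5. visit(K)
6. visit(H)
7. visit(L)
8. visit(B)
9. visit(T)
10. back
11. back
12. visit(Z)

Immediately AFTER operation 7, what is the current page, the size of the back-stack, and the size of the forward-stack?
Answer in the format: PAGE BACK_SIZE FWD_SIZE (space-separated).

After 1 (visit(Q)): cur=Q back=1 fwd=0
After 2 (visit(Y)): cur=Y back=2 fwd=0
After 3 (visit(J)): cur=J back=3 fwd=0
After 4 (back): cur=Y back=2 fwd=1
After 5 (visit(K)): cur=K back=3 fwd=0
After 6 (visit(H)): cur=H back=4 fwd=0
After 7 (visit(L)): cur=L back=5 fwd=0

L 5 0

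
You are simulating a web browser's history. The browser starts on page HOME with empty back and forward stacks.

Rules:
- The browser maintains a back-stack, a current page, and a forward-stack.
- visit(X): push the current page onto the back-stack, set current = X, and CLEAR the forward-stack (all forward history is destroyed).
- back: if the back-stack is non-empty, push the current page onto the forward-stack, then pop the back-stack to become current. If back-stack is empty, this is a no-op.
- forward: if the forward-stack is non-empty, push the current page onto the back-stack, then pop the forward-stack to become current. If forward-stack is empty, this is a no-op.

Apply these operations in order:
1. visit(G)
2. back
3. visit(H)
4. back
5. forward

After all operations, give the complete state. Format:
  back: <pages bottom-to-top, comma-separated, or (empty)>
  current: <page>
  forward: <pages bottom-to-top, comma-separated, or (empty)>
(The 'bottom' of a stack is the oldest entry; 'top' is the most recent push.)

Answer: back: HOME
current: H
forward: (empty)

Derivation:
After 1 (visit(G)): cur=G back=1 fwd=0
After 2 (back): cur=HOME back=0 fwd=1
After 3 (visit(H)): cur=H back=1 fwd=0
After 4 (back): cur=HOME back=0 fwd=1
After 5 (forward): cur=H back=1 fwd=0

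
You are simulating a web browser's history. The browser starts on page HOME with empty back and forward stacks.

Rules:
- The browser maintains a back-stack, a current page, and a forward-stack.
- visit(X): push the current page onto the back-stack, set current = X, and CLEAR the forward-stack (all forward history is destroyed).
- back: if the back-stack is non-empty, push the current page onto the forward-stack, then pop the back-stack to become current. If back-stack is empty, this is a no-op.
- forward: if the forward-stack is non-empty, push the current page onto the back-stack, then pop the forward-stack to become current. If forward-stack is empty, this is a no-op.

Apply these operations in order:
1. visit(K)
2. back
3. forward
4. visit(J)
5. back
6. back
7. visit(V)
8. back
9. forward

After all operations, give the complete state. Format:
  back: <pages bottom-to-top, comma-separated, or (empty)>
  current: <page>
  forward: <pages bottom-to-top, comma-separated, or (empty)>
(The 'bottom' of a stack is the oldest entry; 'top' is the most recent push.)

After 1 (visit(K)): cur=K back=1 fwd=0
After 2 (back): cur=HOME back=0 fwd=1
After 3 (forward): cur=K back=1 fwd=0
After 4 (visit(J)): cur=J back=2 fwd=0
After 5 (back): cur=K back=1 fwd=1
After 6 (back): cur=HOME back=0 fwd=2
After 7 (visit(V)): cur=V back=1 fwd=0
After 8 (back): cur=HOME back=0 fwd=1
After 9 (forward): cur=V back=1 fwd=0

Answer: back: HOME
current: V
forward: (empty)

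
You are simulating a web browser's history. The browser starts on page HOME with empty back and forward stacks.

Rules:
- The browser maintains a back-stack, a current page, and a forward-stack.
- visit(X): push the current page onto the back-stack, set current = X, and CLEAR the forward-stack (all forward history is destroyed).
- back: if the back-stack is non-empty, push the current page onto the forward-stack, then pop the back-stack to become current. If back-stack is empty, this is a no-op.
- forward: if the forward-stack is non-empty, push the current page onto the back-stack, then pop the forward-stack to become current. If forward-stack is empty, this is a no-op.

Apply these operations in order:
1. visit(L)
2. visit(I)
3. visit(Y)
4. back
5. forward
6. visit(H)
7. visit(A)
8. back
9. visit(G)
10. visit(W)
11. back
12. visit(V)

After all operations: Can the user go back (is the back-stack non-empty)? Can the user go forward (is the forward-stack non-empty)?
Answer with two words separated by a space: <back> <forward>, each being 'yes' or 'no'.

After 1 (visit(L)): cur=L back=1 fwd=0
After 2 (visit(I)): cur=I back=2 fwd=0
After 3 (visit(Y)): cur=Y back=3 fwd=0
After 4 (back): cur=I back=2 fwd=1
After 5 (forward): cur=Y back=3 fwd=0
After 6 (visit(H)): cur=H back=4 fwd=0
After 7 (visit(A)): cur=A back=5 fwd=0
After 8 (back): cur=H back=4 fwd=1
After 9 (visit(G)): cur=G back=5 fwd=0
After 10 (visit(W)): cur=W back=6 fwd=0
After 11 (back): cur=G back=5 fwd=1
After 12 (visit(V)): cur=V back=6 fwd=0

Answer: yes no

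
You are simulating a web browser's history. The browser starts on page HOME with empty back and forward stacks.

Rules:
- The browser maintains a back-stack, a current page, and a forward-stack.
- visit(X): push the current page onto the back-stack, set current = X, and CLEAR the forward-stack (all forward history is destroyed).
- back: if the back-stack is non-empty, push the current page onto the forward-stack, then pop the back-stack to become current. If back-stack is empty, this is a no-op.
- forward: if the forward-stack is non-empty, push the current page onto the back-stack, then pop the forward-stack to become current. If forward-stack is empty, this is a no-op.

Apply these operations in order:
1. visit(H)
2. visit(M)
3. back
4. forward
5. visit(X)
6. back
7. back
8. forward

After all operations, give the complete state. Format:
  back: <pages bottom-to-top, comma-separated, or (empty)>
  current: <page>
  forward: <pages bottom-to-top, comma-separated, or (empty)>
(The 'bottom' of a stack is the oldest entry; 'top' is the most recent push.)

Answer: back: HOME,H
current: M
forward: X

Derivation:
After 1 (visit(H)): cur=H back=1 fwd=0
After 2 (visit(M)): cur=M back=2 fwd=0
After 3 (back): cur=H back=1 fwd=1
After 4 (forward): cur=M back=2 fwd=0
After 5 (visit(X)): cur=X back=3 fwd=0
After 6 (back): cur=M back=2 fwd=1
After 7 (back): cur=H back=1 fwd=2
After 8 (forward): cur=M back=2 fwd=1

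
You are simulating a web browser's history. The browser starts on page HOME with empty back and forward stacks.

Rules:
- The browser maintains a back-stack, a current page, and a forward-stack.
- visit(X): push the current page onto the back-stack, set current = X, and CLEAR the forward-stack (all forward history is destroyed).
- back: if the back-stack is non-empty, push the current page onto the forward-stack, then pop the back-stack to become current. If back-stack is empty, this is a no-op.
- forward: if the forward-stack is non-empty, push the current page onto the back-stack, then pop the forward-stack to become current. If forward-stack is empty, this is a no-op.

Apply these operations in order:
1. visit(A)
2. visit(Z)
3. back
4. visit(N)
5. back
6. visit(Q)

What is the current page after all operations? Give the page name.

Answer: Q

Derivation:
After 1 (visit(A)): cur=A back=1 fwd=0
After 2 (visit(Z)): cur=Z back=2 fwd=0
After 3 (back): cur=A back=1 fwd=1
After 4 (visit(N)): cur=N back=2 fwd=0
After 5 (back): cur=A back=1 fwd=1
After 6 (visit(Q)): cur=Q back=2 fwd=0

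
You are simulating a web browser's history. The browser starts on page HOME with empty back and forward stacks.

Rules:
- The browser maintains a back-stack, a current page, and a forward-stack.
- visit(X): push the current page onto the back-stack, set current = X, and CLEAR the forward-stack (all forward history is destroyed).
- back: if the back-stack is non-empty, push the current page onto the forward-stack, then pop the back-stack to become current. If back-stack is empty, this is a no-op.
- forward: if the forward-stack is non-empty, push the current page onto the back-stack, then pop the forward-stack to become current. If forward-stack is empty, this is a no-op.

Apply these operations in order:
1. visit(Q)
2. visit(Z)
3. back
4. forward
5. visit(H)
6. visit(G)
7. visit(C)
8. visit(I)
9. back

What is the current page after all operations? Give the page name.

After 1 (visit(Q)): cur=Q back=1 fwd=0
After 2 (visit(Z)): cur=Z back=2 fwd=0
After 3 (back): cur=Q back=1 fwd=1
After 4 (forward): cur=Z back=2 fwd=0
After 5 (visit(H)): cur=H back=3 fwd=0
After 6 (visit(G)): cur=G back=4 fwd=0
After 7 (visit(C)): cur=C back=5 fwd=0
After 8 (visit(I)): cur=I back=6 fwd=0
After 9 (back): cur=C back=5 fwd=1

Answer: C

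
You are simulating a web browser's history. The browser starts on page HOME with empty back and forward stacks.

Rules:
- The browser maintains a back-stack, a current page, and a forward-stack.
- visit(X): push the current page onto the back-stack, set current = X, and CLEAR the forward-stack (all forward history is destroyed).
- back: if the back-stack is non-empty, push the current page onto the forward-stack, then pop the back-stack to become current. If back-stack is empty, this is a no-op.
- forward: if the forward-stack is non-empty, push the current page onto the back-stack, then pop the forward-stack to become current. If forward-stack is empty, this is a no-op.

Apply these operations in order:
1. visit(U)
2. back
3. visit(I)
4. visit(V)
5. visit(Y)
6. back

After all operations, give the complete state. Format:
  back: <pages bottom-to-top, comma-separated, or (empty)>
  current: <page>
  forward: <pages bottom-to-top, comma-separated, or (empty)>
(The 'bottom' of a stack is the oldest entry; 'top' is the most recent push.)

After 1 (visit(U)): cur=U back=1 fwd=0
After 2 (back): cur=HOME back=0 fwd=1
After 3 (visit(I)): cur=I back=1 fwd=0
After 4 (visit(V)): cur=V back=2 fwd=0
After 5 (visit(Y)): cur=Y back=3 fwd=0
After 6 (back): cur=V back=2 fwd=1

Answer: back: HOME,I
current: V
forward: Y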